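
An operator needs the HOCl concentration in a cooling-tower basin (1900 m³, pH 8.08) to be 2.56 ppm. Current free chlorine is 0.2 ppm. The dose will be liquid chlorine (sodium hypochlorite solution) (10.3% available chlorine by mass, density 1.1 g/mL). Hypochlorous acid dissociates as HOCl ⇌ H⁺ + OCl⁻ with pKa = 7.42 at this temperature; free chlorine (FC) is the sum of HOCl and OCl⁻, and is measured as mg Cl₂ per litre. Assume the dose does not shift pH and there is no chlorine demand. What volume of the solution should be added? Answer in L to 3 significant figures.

236 L

Volume: 1900 m³ = 1,900,000 L.
[OCl⁻]/[HOCl] = 10^(pH − pKa) = 10^(8.08 − 7.42) = 4.571; fraction as HOCl = 1/(1 + 4.571) = 0.1795.
Free chlorine required for 2.56 ppm HOCl: 2.56 / 0.1795 = 14.26 ppm.
FC to add: 14.26 − 0.2 = 14.06 mg/L as Cl₂.
Cl₂ equivalent: 14.06 mg/L × 1,900,000 L = 26,720 g.
Product at 10.3% available Cl: 26,720 / 0.103 = 259,400 g.
Volume: 259,400 g ÷ 1.1 g/mL = 235,800 mL.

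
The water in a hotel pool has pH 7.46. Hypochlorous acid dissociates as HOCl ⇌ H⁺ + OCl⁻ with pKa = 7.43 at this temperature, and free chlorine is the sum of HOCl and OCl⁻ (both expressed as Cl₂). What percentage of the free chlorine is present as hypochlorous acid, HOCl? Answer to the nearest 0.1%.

[OCl⁻]/[HOCl] = 10^(pH − pKa) = 10^(7.46 − 7.43) = 10^0.03 = 1.072.
Fraction as HOCl = 1 / (1 + 1.072) = 0.4827.

48.3%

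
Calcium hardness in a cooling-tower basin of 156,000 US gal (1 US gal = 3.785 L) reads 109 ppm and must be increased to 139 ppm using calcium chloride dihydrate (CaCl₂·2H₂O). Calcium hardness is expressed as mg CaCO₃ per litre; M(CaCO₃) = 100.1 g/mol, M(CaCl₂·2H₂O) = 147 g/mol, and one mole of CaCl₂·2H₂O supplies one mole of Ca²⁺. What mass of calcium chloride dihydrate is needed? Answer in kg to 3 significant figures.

26.0 kg

Volume: 156,000 US gal × 3.785 L/gal = 590,460 L.
Hardness to add: (139 − 109) = 30 mg/L as CaCO₃ × 590,460 L = 17,710 g as CaCO₃.
Moles of Ca²⁺ (1 mol Ca²⁺ ≡ 1 mol CaCO₃): 17,710 / 100.1 g/mol = 177 mol.
Mass of CaCl₂·2H₂O: 177 × 147 = 26,010 g.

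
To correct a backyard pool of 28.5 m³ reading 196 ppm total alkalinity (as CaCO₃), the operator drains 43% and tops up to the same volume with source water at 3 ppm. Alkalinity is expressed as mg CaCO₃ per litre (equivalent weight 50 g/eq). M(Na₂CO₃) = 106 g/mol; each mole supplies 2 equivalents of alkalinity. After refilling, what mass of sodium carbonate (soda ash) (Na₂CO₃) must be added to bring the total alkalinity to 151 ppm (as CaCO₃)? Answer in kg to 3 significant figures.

Volume: 28.5 m³ = 28,500 L.
After draining 43% and refilling: 196 × 0.57 + 3 × 0.43 = 113.01 ppm.
Deficit to target: 151 − 113.01 = 37.99 mg/L.
As CaCO₃: 37.99 mg/L × 28,500 L = 1083 g; ÷ 50 g/eq ÷ 2 = 10.83 mol Na₂CO₃.
Mass: 10.83 × 106 = 1148 g.

1.15 kg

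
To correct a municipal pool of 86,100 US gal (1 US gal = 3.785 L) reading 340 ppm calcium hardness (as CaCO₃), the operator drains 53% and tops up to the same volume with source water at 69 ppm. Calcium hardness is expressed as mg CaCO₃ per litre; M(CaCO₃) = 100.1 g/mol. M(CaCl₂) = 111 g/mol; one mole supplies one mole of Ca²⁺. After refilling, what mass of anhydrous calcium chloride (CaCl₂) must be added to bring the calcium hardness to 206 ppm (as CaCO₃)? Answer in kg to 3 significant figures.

3.48 kg

Volume: 86,100 US gal × 3.785 L/gal = 325,888 L.
After draining 53% and refilling: 340 × 0.47 + 69 × 0.53 = 196.37 ppm.
Deficit to target: 206 − 196.37 = 9.63 mg/L.
As CaCO₃: 9.63 mg/L × 325,888 L = 3138 g; ÷ 100.1 = 31.35 mol Ca²⁺.
Mass: 31.35 × 111 = 3480 g.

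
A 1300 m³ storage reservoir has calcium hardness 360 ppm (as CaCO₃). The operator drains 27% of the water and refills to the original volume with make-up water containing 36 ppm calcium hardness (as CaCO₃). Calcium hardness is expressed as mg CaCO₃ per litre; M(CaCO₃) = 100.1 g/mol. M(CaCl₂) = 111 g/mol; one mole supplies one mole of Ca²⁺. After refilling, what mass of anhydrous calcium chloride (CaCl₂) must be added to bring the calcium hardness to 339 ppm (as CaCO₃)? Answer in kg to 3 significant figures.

95.8 kg

Volume: 1300 m³ = 1,300,000 L.
After draining 27% and refilling: 360 × 0.73 + 36 × 0.27 = 272.52 ppm.
Deficit to target: 339 − 272.52 = 66.48 mg/L.
As CaCO₃: 66.48 mg/L × 1,300,000 L = 86,420 g; ÷ 100.1 = 863.4 mol Ca²⁺.
Mass: 863.4 × 111 = 95,830 g.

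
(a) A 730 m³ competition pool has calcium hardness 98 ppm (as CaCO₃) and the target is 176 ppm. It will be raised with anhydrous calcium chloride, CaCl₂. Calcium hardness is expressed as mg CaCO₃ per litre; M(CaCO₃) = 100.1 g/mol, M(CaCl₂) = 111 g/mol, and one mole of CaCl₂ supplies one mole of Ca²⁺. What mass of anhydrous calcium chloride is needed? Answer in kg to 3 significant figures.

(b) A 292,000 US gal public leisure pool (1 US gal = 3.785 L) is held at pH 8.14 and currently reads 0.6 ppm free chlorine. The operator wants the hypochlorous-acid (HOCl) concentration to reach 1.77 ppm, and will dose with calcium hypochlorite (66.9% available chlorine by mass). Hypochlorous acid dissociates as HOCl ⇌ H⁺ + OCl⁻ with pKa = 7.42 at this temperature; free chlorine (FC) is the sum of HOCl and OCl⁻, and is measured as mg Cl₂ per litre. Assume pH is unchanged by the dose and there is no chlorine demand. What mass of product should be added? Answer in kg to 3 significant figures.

(a) Volume: 730 m³ = 730,000 L.
(a) Hardness to add: (176 − 98) = 78 mg/L as CaCO₃ × 730,000 L = 56,940 g as CaCO₃.
(a) Moles of Ca²⁺ (1 mol Ca²⁺ ≡ 1 mol CaCO₃): 56,940 / 100.1 g/mol = 568.8 mol.
(a) Mass of CaCl₂: 568.8 × 111 = 63,140 g.

(b) Volume: 292,000 US gal × 3.785 L/gal = 1,105,220 L.
(b) [OCl⁻]/[HOCl] = 10^(pH − pKa) = 10^(8.14 − 7.42) = 5.248; fraction as HOCl = 1/(1 + 5.248) = 0.16.
(b) Free chlorine required for 1.77 ppm HOCl: 1.77 / 0.16 = 11.06 ppm.
(b) FC to add: 11.06 − 0.6 = 10.46 mg/L as Cl₂.
(b) Cl₂ equivalent: 10.46 mg/L × 1,105,220 L = 11,560 g.
(b) Product at 66.9% available Cl: 11,560 / 0.669 = 17,280 g.

(a) 63.1 kg; (b) 17.3 kg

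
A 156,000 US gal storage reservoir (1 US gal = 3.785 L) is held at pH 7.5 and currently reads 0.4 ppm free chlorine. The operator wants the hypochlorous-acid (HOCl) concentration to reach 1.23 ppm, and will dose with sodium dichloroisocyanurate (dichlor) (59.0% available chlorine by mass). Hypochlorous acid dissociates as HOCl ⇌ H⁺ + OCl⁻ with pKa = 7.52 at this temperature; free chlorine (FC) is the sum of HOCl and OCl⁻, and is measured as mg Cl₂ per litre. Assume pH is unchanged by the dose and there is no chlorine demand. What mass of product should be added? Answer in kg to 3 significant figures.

2.01 kg

Volume: 156,000 US gal × 3.785 L/gal = 590,460 L.
[OCl⁻]/[HOCl] = 10^(pH − pKa) = 10^(7.5 − 7.52) = 0.955; fraction as HOCl = 1/(1 + 0.955) = 0.5115.
Free chlorine required for 1.23 ppm HOCl: 1.23 / 0.5115 = 2.405 ppm.
FC to add: 2.405 − 0.4 = 2.005 mg/L as Cl₂.
Cl₂ equivalent: 2.005 mg/L × 590,460 L = 1184 g.
Product at 59.0% available Cl: 1184 / 0.59 = 2006 g.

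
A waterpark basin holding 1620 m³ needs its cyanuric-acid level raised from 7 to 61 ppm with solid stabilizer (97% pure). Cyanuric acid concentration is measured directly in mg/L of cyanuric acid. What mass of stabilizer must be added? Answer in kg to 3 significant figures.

90.2 kg

Volume: 1620 m³ = 1,620,000 L.
CYA to add: (61 − 7) = 54 mg/L × 1,620,000 L = 87,480 g cyanuric acid.
At 97% purity: 87,480 / 0.97 = 90,190 g product.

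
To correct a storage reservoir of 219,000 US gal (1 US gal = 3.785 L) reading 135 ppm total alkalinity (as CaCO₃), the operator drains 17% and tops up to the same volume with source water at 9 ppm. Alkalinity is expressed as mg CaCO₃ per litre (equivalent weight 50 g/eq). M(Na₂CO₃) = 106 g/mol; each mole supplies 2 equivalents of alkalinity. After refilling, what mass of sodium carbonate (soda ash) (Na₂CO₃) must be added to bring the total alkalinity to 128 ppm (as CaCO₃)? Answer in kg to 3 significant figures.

Volume: 219,000 US gal × 3.785 L/gal = 828,915 L.
After draining 17% and refilling: 135 × 0.83 + 9 × 0.17 = 113.58 ppm.
Deficit to target: 128 − 113.58 = 14.42 mg/L.
As CaCO₃: 14.42 mg/L × 828,915 L = 11,950 g; ÷ 50 g/eq ÷ 2 = 119.5 mol Na₂CO₃.
Mass: 119.5 × 106 = 12,670 g.

12.7 kg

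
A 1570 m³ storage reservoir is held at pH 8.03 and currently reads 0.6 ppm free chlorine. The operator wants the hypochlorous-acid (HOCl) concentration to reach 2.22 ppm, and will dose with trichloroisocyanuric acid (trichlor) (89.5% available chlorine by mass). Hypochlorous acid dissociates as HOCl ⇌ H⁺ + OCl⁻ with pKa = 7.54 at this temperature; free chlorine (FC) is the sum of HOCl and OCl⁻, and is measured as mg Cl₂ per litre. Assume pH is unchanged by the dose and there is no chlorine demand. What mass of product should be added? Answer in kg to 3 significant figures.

14.9 kg

Volume: 1570 m³ = 1,570,000 L.
[OCl⁻]/[HOCl] = 10^(pH − pKa) = 10^(8.03 − 7.54) = 3.09; fraction as HOCl = 1/(1 + 3.09) = 0.2445.
Free chlorine required for 2.22 ppm HOCl: 2.22 / 0.2445 = 9.08 ppm.
FC to add: 9.08 − 0.6 = 8.48 mg/L as Cl₂.
Cl₂ equivalent: 8.48 mg/L × 1,570,000 L = 13,310 g.
Product at 89.5% available Cl: 13,310 / 0.895 = 14,880 g.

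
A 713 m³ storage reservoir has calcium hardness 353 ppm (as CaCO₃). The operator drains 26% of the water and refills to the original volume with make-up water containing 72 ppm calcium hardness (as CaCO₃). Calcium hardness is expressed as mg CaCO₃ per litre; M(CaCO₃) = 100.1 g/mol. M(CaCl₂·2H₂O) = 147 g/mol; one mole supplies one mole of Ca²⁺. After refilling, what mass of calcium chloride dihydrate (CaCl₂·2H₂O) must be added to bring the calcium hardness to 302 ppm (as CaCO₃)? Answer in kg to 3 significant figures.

23.1 kg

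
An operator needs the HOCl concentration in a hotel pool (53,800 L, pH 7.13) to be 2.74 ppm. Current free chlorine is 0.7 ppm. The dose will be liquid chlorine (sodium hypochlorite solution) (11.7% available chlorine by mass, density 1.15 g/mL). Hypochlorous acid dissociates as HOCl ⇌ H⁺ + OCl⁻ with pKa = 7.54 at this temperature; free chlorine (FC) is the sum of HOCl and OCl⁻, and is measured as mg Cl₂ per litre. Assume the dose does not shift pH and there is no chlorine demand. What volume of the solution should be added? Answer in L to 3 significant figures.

1.24 L

[OCl⁻]/[HOCl] = 10^(pH − pKa) = 10^(7.13 − 7.54) = 0.389; fraction as HOCl = 1/(1 + 0.389) = 0.7199.
Free chlorine required for 2.74 ppm HOCl: 2.74 / 0.7199 = 3.806 ppm.
FC to add: 3.806 − 0.7 = 3.106 mg/L as Cl₂.
Cl₂ equivalent: 3.106 mg/L × 53,800 L = 167.1 g.
Product at 11.7% available Cl: 167.1 / 0.117 = 1428 g.
Volume: 1428 g ÷ 1.15 g/mL = 1242 mL.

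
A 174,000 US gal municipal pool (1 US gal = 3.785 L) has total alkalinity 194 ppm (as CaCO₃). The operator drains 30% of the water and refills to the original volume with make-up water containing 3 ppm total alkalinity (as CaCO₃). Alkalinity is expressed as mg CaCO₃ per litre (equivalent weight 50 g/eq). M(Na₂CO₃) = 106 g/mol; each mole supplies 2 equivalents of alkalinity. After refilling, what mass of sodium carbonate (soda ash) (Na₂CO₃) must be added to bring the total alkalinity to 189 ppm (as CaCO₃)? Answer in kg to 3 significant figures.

36.5 kg

Volume: 174,000 US gal × 3.785 L/gal = 658,590 L.
After draining 30% and refilling: 194 × 0.70 + 3 × 0.30 = 136.7 ppm.
Deficit to target: 189 − 136.7 = 52.3 mg/L.
As CaCO₃: 52.3 mg/L × 658,590 L = 34,440 g; ÷ 50 g/eq ÷ 2 = 344.4 mol Na₂CO₃.
Mass: 344.4 × 106 = 36,510 g.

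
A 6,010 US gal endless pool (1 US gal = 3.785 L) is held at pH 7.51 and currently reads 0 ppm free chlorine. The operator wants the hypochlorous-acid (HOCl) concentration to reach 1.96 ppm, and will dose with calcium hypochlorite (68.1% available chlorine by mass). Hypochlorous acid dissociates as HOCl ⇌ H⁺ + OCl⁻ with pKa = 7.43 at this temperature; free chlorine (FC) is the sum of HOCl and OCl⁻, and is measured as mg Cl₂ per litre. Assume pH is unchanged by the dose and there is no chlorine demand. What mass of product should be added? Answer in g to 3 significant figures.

144 g

Volume: 6,010 US gal × 3.785 L/gal = 22,748 L.
[OCl⁻]/[HOCl] = 10^(pH − pKa) = 10^(7.51 − 7.43) = 1.202; fraction as HOCl = 1/(1 + 1.202) = 0.4541.
Free chlorine required for 1.96 ppm HOCl: 1.96 / 0.4541 = 4.316 ppm.
FC to add: 4.316 − 0 = 4.316 mg/L as Cl₂.
Cl₂ equivalent: 4.316 mg/L × 22,748 L = 98.19 g.
Product at 68.1% available Cl: 98.19 / 0.681 = 144.2 g.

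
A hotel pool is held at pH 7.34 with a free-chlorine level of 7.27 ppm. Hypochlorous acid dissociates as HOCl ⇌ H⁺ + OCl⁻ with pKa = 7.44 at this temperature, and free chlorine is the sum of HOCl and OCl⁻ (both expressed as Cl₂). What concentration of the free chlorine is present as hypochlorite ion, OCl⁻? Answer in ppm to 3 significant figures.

[OCl⁻]/[HOCl] = 10^(pH − pKa) = 10^(7.34 − 7.44) = 10^-0.10 = 0.7943.
Fraction as HOCl = 1 / (1 + 0.7943) = 0.5573.
OCl⁻ = (1 − 0.5573) × 7.27 ppm = 3.218 ppm.

3.22 ppm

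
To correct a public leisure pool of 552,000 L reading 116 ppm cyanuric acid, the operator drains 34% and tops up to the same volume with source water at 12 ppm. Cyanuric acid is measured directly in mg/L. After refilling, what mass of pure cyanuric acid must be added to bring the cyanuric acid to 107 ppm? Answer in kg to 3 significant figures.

After draining 34% and refilling: 116 × 0.66 + 12 × 0.34 = 80.64 ppm.
Deficit to target: 107 − 80.64 = 26.36 mg/L.
Mass: 26.36 mg/L × 552,000 L = 14,550 g cyanuric acid.

14.6 kg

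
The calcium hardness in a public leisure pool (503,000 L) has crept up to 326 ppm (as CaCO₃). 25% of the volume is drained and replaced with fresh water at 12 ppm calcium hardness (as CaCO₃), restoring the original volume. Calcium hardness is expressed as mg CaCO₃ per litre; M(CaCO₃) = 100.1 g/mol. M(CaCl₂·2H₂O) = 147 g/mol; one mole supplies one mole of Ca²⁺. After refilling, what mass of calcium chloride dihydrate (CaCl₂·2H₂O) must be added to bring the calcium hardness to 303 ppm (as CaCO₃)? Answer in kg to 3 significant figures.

After draining 25% and refilling: 326 × 0.75 + 12 × 0.25 = 247.5 ppm.
Deficit to target: 303 − 247.5 = 55.5 mg/L.
As CaCO₃: 55.5 mg/L × 503,000 L = 27,920 g; ÷ 100.1 = 278.9 mol Ca²⁺.
Mass: 278.9 × 147 = 41,000 g.

41.0 kg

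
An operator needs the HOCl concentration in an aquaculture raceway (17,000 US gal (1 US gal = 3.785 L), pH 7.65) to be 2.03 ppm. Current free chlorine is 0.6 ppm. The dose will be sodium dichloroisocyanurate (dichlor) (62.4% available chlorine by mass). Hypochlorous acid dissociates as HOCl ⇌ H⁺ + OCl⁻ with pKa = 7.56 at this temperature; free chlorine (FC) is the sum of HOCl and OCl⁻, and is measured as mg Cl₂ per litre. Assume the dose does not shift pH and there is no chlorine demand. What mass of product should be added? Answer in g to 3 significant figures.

405 g

Volume: 17,000 US gal × 3.785 L/gal = 64,345 L.
[OCl⁻]/[HOCl] = 10^(pH − pKa) = 10^(7.65 − 7.56) = 1.23; fraction as HOCl = 1/(1 + 1.23) = 0.4484.
Free chlorine required for 2.03 ppm HOCl: 2.03 / 0.4484 = 4.527 ppm.
FC to add: 4.527 − 0.6 = 3.927 mg/L as Cl₂.
Cl₂ equivalent: 3.927 mg/L × 64,345 L = 252.7 g.
Product at 62.4% available Cl: 252.7 / 0.624 = 405 g.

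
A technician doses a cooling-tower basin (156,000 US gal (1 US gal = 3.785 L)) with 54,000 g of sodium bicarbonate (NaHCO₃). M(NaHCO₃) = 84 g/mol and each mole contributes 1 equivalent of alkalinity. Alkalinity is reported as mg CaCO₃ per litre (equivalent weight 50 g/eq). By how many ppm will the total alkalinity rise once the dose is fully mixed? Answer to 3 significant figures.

54.4 ppm

Volume: 156,000 US gal × 3.785 L/gal = 590,460 L.
Moles of NaHCO₃: 54,000 g ÷ 84 g/mol = 642.9 mol → 642.9 eq of alkalinity.
As CaCO₃: 642.9 eq × 50 g/eq = 32,140 g.
Rise: 32,140 g / 590,460 L × 1000 = 54.44 mg/L.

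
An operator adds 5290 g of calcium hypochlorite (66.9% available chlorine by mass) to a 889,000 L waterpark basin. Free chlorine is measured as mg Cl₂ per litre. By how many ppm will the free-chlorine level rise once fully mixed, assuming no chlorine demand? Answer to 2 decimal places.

3.98 ppm

Available chlorine delivered: 5290 g × 0.669 = 3539 g as Cl₂.
Concentration rise: 3539 g / 889,000 L = 3.981 mg/L = 3.98 ppm.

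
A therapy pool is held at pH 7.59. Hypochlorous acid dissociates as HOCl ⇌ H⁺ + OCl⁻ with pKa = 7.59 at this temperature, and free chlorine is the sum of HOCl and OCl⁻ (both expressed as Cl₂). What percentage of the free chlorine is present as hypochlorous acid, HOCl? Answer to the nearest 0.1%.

50.0%

[OCl⁻]/[HOCl] = 10^(pH − pKa) = 10^(7.59 − 7.59) = 10^0.00 = 1.
Fraction as HOCl = 1 / (1 + 1) = 0.5.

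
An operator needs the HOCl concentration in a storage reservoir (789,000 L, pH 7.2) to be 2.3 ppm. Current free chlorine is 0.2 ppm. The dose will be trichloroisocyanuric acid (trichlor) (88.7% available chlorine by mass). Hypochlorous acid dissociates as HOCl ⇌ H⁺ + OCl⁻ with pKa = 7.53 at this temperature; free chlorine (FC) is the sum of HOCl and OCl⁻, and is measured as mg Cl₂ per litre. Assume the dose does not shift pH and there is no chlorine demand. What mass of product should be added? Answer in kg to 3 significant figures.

2.82 kg

[OCl⁻]/[HOCl] = 10^(pH − pKa) = 10^(7.2 − 7.53) = 0.4677; fraction as HOCl = 1/(1 + 0.4677) = 0.6813.
Free chlorine required for 2.3 ppm HOCl: 2.3 / 0.6813 = 3.376 ppm.
FC to add: 3.376 − 0.2 = 3.176 mg/L as Cl₂.
Cl₂ equivalent: 3.176 mg/L × 789,000 L = 2506 g.
Product at 88.7% available Cl: 2506 / 0.887 = 2825 g.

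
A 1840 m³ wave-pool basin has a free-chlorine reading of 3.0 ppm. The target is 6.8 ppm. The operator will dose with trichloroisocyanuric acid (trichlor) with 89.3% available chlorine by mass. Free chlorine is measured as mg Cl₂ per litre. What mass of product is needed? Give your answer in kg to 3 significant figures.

Volume: 1840 m³ = 1,840,000 L.
Chlorine deficit: 6.8 − 3.0 = 3.8 ppm = 3.8 mg/L as Cl₂.
Cl₂ equivalent needed: 3.8 mg/L × 1,840,000 L = 6,992,000 mg = 6992 g.
Product at 89.3% available chlorine: 6992 / 0.893 = 7830 g.

7.83 kg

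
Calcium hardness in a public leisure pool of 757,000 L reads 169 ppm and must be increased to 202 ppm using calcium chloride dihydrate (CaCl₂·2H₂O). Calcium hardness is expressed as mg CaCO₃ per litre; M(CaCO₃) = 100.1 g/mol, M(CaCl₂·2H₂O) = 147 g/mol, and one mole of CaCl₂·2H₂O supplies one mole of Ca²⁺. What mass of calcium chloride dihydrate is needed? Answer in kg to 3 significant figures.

Hardness to add: (202 − 169) = 33 mg/L as CaCO₃ × 757,000 L = 24,980 g as CaCO₃.
Moles of Ca²⁺ (1 mol Ca²⁺ ≡ 1 mol CaCO₃): 24,980 / 100.1 g/mol = 249.6 mol.
Mass of CaCl₂·2H₂O: 249.6 × 147 = 36,690 g.

36.7 kg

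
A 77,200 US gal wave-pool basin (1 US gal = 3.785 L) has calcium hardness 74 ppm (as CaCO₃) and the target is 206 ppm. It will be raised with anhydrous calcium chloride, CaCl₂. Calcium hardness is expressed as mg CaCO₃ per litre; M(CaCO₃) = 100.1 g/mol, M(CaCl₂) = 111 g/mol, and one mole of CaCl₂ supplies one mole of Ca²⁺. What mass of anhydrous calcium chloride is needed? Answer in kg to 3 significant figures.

42.8 kg

Volume: 77,200 US gal × 3.785 L/gal = 292,202 L.
Hardness to add: (206 − 74) = 132 mg/L as CaCO₃ × 292,202 L = 38,570 g as CaCO₃.
Moles of Ca²⁺ (1 mol Ca²⁺ ≡ 1 mol CaCO₃): 38,570 / 100.1 g/mol = 385.3 mol.
Mass of CaCl₂: 385.3 × 111 = 42,770 g.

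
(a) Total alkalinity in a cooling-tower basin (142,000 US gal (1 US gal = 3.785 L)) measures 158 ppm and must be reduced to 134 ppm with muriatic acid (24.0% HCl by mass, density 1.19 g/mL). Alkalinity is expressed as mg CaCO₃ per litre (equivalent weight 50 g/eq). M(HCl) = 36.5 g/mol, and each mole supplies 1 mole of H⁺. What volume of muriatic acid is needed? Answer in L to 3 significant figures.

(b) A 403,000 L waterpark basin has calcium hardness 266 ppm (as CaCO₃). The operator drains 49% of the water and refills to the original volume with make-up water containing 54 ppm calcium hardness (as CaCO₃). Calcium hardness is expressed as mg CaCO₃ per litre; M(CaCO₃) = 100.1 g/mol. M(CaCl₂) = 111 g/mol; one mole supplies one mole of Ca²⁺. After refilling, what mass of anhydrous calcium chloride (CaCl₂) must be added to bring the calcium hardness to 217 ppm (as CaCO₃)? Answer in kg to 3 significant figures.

(a) 33.0 L; (b) 24.5 kg

(a) Volume: 142,000 US gal × 3.785 L/gal = 537,470 L.
(a) Alkalinity to neutralize: (158 − 134) = 24 mg/L as CaCO₃ × 537,470 L = 12,900 g as CaCO₃.
(a) Equivalents of H⁺ required: 12,900 ÷ 50 g/eq = 258 eq = 258 mol HCl.
(a) Mass of HCl: 258 × 36.5 = 9416 g.
(a) Mass of 24.0% solution: 9416 / 0.24 = 39,240 g.
(a) Volume: 39,240 g ÷ 1.19 g/mL = 32,970 mL.

(b) After draining 49% and refilling: 266 × 0.51 + 54 × 0.49 = 162.12 ppm.
(b) Deficit to target: 217 − 162.12 = 54.88 mg/L.
(b) As CaCO₃: 54.88 mg/L × 403,000 L = 22,120 g; ÷ 100.1 = 220.9 mol Ca²⁺.
(b) Mass: 220.9 × 111 = 24,520 g.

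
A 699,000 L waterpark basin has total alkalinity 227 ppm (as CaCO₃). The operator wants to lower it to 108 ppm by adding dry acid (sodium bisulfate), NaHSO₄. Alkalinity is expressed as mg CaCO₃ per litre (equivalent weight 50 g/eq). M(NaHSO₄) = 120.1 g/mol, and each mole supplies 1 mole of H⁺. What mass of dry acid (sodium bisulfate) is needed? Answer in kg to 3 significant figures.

Alkalinity to neutralize: (227 − 108) = 119 mg/L as CaCO₃ × 699,000 L = 83,180 g as CaCO₃.
Equivalents of H⁺ required: 83,180 ÷ 50 g/eq = 1664 eq = 1664 mol NaHSO₄.
Mass of NaHSO₄: 1664 × 120.1 = 199,800 g.

200 kg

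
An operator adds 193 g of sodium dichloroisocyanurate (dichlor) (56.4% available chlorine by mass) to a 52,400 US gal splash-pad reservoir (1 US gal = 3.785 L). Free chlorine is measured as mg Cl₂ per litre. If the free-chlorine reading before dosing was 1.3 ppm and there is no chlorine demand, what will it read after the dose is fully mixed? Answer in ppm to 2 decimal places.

Volume: 52,400 US gal × 3.785 L/gal = 198,334 L.
Available chlorine delivered: 193 g × 0.564 = 108.9 g as Cl₂.
Concentration rise: 108.9 g / 198,334 L = 0.5488 mg/L = 0.55 ppm.
Final FC: 1.3 + 0.55 = 1.85 ppm.

1.85 ppm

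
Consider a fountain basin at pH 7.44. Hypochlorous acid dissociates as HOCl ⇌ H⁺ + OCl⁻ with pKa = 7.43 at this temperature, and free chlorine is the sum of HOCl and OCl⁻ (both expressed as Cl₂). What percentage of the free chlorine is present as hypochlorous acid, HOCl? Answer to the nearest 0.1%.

49.4%

[OCl⁻]/[HOCl] = 10^(pH − pKa) = 10^(7.44 − 7.43) = 10^0.01 = 1.023.
Fraction as HOCl = 1 / (1 + 1.023) = 0.4942.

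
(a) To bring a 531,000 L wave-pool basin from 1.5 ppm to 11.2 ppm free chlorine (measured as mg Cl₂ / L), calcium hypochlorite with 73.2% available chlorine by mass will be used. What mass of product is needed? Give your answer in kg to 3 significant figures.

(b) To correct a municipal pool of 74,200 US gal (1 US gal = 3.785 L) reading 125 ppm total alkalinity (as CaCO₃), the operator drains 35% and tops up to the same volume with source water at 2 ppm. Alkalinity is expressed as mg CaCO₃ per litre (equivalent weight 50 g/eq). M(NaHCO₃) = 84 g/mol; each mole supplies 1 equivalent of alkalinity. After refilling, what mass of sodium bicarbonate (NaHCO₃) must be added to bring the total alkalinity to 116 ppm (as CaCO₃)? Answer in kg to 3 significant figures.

(a) 7.04 kg; (b) 16.1 kg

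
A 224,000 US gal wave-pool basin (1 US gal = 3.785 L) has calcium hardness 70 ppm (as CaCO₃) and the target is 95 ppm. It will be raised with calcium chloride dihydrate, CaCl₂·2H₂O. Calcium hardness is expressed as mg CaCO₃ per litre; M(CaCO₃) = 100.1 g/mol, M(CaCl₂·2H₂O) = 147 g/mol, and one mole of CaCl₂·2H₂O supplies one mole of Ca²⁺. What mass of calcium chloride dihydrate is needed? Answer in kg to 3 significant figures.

Volume: 224,000 US gal × 3.785 L/gal = 847,840 L.
Hardness to add: (95 − 70) = 25 mg/L as CaCO₃ × 847,840 L = 21,200 g as CaCO₃.
Moles of Ca²⁺ (1 mol Ca²⁺ ≡ 1 mol CaCO₃): 21,200 / 100.1 g/mol = 211.7 mol.
Mass of CaCl₂·2H₂O: 211.7 × 147 = 31,130 g.

31.1 kg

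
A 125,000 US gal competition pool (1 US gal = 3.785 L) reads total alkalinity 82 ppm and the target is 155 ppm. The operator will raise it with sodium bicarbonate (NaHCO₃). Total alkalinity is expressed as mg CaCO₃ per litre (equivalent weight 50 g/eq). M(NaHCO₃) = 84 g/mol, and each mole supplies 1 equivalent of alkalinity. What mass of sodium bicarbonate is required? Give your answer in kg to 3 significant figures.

58.0 kg

Volume: 125,000 US gal × 3.785 L/gal = 473,125 L.
Alkalinity to add: (155 − 82) = 73 mg/L as CaCO₃ × 473,125 L = 34,540 g as CaCO₃.
Equivalents: 34,540 g ÷ 50 g/eq = 690.8 eq.
NaHCO₃ supplies 1 eq per mole → 690.8 mol.
Mass: 690.8 mol × 84 g/mol = 58,020 g.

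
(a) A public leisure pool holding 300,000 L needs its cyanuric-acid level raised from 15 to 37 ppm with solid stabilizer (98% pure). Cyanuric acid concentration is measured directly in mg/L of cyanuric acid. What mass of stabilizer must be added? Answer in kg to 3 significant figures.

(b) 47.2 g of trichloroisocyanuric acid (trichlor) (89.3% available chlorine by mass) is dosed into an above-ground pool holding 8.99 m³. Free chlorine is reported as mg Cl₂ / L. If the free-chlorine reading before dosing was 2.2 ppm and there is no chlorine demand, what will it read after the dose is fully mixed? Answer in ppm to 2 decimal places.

(a) CYA to add: (37 − 15) = 22 mg/L × 300,000 L = 6600 g cyanuric acid.
(a) At 98% purity: 6600 / 0.98 = 6735 g product.

(b) Volume: 8.99 m³ = 8,990 L.
(b) Available chlorine delivered: 47.2 g × 0.893 = 42.15 g as Cl₂.
(b) Concentration rise: 42.15 g / 8,990 L = 4.688 mg/L = 4.69 ppm.
(b) Final FC: 2.2 + 4.69 = 6.89 ppm.

(a) 6.73 kg; (b) 6.89 ppm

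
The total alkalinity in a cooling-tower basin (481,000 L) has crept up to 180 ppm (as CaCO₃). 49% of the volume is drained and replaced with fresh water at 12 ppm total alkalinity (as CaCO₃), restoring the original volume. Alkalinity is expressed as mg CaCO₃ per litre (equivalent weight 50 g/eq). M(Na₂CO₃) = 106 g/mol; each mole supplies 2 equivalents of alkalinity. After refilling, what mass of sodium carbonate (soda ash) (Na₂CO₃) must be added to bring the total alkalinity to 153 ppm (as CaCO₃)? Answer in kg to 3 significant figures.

28.2 kg

After draining 49% and refilling: 180 × 0.51 + 12 × 0.49 = 97.68 ppm.
Deficit to target: 153 − 97.68 = 55.32 mg/L.
As CaCO₃: 55.32 mg/L × 481,000 L = 26,610 g; ÷ 50 g/eq ÷ 2 = 266.1 mol Na₂CO₃.
Mass: 266.1 × 106 = 28,210 g.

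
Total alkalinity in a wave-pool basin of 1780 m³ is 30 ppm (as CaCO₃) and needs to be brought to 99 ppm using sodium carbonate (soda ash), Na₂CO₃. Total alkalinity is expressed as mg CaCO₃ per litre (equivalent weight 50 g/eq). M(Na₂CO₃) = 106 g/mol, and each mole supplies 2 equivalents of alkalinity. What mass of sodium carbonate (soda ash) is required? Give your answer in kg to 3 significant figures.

130 kg

Volume: 1780 m³ = 1,780,000 L.
Alkalinity to add: (99 − 30) = 69 mg/L as CaCO₃ × 1,780,000 L = 122,800 g as CaCO₃.
Equivalents: 122,800 g ÷ 50 g/eq = 2456 eq.
Each mole of Na₂CO₃ supplies 2 eq, so 2456 / 2 = 1228 mol.
Mass: 1228 mol × 106 g/mol = 130,200 g.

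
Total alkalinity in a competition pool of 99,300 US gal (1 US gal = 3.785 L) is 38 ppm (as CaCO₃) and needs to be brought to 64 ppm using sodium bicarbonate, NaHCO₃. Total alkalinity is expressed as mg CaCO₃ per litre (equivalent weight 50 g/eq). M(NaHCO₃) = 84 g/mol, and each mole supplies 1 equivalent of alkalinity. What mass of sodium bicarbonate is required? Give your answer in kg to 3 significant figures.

16.4 kg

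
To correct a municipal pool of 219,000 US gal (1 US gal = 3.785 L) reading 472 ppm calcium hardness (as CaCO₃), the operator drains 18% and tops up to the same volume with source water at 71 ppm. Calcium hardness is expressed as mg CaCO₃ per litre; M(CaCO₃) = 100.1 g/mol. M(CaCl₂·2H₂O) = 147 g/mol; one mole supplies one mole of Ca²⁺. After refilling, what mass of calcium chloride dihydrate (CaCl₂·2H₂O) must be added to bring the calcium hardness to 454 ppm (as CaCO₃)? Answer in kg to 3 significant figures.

Volume: 219,000 US gal × 3.785 L/gal = 828,915 L.
After draining 18% and refilling: 472 × 0.82 + 71 × 0.18 = 399.82 ppm.
Deficit to target: 454 − 399.82 = 54.18 mg/L.
As CaCO₃: 54.18 mg/L × 828,915 L = 44,910 g; ÷ 100.1 = 448.7 mol Ca²⁺.
Mass: 448.7 × 147 = 65,950 g.

66.0 kg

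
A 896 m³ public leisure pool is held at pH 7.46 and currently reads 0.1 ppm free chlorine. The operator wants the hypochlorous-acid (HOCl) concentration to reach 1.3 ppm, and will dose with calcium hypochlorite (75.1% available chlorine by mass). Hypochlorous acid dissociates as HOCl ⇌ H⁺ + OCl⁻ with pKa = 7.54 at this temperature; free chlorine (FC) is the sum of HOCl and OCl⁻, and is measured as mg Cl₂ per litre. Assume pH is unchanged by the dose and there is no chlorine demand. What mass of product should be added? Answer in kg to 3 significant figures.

2.72 kg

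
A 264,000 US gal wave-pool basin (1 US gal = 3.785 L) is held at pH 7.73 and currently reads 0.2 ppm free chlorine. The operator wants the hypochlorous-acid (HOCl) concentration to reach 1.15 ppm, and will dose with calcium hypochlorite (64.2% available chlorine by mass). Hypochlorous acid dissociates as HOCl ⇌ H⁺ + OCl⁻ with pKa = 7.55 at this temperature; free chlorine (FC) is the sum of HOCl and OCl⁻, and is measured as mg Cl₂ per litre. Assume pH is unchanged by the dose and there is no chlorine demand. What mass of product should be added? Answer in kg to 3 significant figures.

4.19 kg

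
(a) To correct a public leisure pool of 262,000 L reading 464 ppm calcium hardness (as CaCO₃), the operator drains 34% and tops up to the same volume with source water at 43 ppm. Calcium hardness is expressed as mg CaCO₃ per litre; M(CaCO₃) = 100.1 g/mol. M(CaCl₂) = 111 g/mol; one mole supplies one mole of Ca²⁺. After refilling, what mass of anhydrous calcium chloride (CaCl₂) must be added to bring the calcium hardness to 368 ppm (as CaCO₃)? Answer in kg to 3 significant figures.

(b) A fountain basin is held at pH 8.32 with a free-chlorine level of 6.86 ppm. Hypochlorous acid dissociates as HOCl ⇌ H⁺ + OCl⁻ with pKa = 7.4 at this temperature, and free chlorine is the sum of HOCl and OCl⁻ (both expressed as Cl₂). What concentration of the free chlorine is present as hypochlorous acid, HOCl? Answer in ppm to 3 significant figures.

(a) After draining 34% and refilling: 464 × 0.66 + 43 × 0.34 = 320.86 ppm.
(a) Deficit to target: 368 − 320.86 = 47.14 mg/L.
(a) As CaCO₃: 47.14 mg/L × 262,000 L = 12,350 g; ÷ 100.1 = 123.4 mol Ca²⁺.
(a) Mass: 123.4 × 111 = 13,700 g.

(b) [OCl⁻]/[HOCl] = 10^(pH − pKa) = 10^(8.32 − 7.4) = 10^0.92 = 8.318.
(b) Fraction as HOCl = 1 / (1 + 8.318) = 0.1073.
(b) HOCl = 0.1073 × 6.86 ppm = 0.7362 ppm.

(a) 13.7 kg; (b) 0.736 ppm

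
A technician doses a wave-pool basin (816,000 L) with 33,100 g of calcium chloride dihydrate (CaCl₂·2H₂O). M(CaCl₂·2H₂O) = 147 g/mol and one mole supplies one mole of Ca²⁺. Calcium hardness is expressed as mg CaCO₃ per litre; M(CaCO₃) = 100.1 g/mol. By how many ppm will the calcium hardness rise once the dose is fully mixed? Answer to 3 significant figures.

27.6 ppm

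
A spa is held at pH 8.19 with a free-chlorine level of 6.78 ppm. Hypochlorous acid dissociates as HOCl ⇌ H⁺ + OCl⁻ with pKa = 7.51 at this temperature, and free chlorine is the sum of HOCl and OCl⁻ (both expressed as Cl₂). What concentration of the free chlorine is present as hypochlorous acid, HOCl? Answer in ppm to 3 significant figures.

[OCl⁻]/[HOCl] = 10^(pH − pKa) = 10^(8.19 − 7.51) = 10^0.68 = 4.786.
Fraction as HOCl = 1 / (1 + 4.786) = 0.1728.
HOCl = 0.1728 × 6.78 ppm = 1.172 ppm.

1.17 ppm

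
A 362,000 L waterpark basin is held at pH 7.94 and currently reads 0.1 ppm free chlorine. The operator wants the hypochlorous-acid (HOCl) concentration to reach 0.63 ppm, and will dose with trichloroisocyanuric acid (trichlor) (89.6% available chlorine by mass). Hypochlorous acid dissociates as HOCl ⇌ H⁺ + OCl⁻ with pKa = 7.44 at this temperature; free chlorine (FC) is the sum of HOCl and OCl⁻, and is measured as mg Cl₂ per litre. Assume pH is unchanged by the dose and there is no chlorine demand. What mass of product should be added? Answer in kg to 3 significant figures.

1.02 kg

[OCl⁻]/[HOCl] = 10^(pH − pKa) = 10^(7.94 − 7.44) = 3.162; fraction as HOCl = 1/(1 + 3.162) = 0.2403.
Free chlorine required for 0.63 ppm HOCl: 0.63 / 0.2403 = 2.622 ppm.
FC to add: 2.622 − 0.1 = 2.522 mg/L as Cl₂.
Cl₂ equivalent: 2.522 mg/L × 362,000 L = 913 g.
Product at 89.6% available Cl: 913 / 0.896 = 1019 g.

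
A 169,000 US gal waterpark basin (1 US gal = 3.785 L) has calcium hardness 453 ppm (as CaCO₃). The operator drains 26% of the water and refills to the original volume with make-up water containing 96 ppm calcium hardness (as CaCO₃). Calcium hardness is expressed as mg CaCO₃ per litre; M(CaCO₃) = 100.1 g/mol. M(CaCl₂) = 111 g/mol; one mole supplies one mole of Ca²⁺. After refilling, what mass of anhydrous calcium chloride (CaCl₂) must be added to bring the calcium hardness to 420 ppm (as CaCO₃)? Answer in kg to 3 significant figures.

42.4 kg

Volume: 169,000 US gal × 3.785 L/gal = 639,665 L.
After draining 26% and refilling: 453 × 0.74 + 96 × 0.26 = 360.18 ppm.
Deficit to target: 420 − 360.18 = 59.82 mg/L.
As CaCO₃: 59.82 mg/L × 639,665 L = 38,260 g; ÷ 100.1 = 382.3 mol Ca²⁺.
Mass: 382.3 × 111 = 42,430 g.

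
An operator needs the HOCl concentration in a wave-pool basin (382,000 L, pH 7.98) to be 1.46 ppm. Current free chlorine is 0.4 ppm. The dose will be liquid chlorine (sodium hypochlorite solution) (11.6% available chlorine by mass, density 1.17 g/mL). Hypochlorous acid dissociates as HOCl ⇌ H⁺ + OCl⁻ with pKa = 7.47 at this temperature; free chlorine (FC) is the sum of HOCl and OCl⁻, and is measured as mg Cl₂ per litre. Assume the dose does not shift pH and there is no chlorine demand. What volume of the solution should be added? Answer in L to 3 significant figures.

16.3 L

[OCl⁻]/[HOCl] = 10^(pH − pKa) = 10^(7.98 − 7.47) = 3.236; fraction as HOCl = 1/(1 + 3.236) = 0.2361.
Free chlorine required for 1.46 ppm HOCl: 1.46 / 0.2361 = 6.184 ppm.
FC to add: 6.184 − 0.4 = 5.784 mg/L as Cl₂.
Cl₂ equivalent: 5.784 mg/L × 382,000 L = 2210 g.
Product at 11.6% available Cl: 2210 / 0.116 = 19,050 g.
Volume: 19,050 g ÷ 1.17 g/mL = 16,280 mL.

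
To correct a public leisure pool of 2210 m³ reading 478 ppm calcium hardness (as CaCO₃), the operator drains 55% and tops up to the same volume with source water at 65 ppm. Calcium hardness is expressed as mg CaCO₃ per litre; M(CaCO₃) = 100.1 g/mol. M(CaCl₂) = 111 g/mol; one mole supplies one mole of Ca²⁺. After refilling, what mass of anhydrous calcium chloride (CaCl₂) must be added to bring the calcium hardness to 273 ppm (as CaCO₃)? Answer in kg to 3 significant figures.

54.3 kg

Volume: 2210 m³ = 2,210,000 L.
After draining 55% and refilling: 478 × 0.45 + 65 × 0.55 = 250.85 ppm.
Deficit to target: 273 − 250.85 = 22.15 mg/L.
As CaCO₃: 22.15 mg/L × 2,210,000 L = 48,950 g; ÷ 100.1 = 489 mol Ca²⁺.
Mass: 489 × 111 = 54,280 g.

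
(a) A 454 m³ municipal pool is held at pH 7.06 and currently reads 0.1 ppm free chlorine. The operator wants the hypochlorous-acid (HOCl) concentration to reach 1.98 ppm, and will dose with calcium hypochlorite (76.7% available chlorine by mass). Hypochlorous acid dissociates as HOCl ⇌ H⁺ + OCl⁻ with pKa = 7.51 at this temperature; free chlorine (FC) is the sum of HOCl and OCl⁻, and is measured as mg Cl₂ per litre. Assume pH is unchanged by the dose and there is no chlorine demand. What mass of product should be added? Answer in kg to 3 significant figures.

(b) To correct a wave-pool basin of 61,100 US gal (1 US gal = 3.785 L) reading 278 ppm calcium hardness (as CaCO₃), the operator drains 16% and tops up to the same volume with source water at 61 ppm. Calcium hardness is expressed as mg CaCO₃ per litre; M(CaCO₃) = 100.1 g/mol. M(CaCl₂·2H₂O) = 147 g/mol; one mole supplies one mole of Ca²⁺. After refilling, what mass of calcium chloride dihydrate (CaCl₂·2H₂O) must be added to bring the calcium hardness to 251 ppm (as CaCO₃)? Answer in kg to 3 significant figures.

(a) 1.53 kg; (b) 2.62 kg

(a) Volume: 454 m³ = 454,000 L.
(a) [OCl⁻]/[HOCl] = 10^(pH − pKa) = 10^(7.06 − 7.51) = 0.3548; fraction as HOCl = 1/(1 + 0.3548) = 0.7381.
(a) Free chlorine required for 1.98 ppm HOCl: 1.98 / 0.7381 = 2.683 ppm.
(a) FC to add: 2.683 − 0.1 = 2.583 mg/L as Cl₂.
(a) Cl₂ equivalent: 2.583 mg/L × 454,000 L = 1172 g.
(a) Product at 76.7% available Cl: 1172 / 0.767 = 1529 g.

(b) Volume: 61,100 US gal × 3.785 L/gal = 231,264 L.
(b) After draining 16% and refilling: 278 × 0.84 + 61 × 0.16 = 243.28 ppm.
(b) Deficit to target: 251 − 243.28 = 7.72 mg/L.
(b) As CaCO₃: 7.72 mg/L × 231,264 L = 1785 g; ÷ 100.1 = 17.84 mol Ca²⁺.
(b) Mass: 17.84 × 147 = 2622 g.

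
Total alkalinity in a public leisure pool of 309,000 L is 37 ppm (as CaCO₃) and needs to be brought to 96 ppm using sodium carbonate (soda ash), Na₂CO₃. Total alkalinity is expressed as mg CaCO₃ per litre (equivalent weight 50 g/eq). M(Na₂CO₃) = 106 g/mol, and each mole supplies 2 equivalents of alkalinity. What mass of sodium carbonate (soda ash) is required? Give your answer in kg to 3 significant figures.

19.3 kg

Alkalinity to add: (96 − 37) = 59 mg/L as CaCO₃ × 309,000 L = 18,230 g as CaCO₃.
Equivalents: 18,230 g ÷ 50 g/eq = 364.6 eq.
Each mole of Na₂CO₃ supplies 2 eq, so 364.6 / 2 = 182.3 mol.
Mass: 182.3 mol × 106 g/mol = 19,320 g.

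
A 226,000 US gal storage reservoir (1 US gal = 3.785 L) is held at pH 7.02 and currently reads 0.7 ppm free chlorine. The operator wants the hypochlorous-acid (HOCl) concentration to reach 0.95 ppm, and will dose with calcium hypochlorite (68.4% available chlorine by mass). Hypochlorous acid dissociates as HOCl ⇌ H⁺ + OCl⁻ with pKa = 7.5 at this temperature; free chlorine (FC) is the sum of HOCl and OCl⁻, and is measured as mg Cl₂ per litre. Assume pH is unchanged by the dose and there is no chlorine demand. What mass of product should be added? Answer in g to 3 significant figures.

Volume: 226,000 US gal × 3.785 L/gal = 855,410 L.
[OCl⁻]/[HOCl] = 10^(pH − pKa) = 10^(7.02 − 7.5) = 0.3311; fraction as HOCl = 1/(1 + 0.3311) = 0.7512.
Free chlorine required for 0.95 ppm HOCl: 0.95 / 0.7512 = 1.265 ppm.
FC to add: 1.265 − 0.7 = 0.5646 mg/L as Cl₂.
Cl₂ equivalent: 0.5646 mg/L × 855,410 L = 482.9 g.
Product at 68.4% available Cl: 482.9 / 0.684 = 706.1 g.

706 g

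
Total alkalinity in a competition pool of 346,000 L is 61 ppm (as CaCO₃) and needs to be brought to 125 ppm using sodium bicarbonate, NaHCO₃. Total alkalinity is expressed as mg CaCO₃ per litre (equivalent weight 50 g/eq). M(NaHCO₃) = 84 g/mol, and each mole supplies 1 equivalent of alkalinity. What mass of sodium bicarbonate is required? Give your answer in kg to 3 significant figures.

Alkalinity to add: (125 − 61) = 64 mg/L as CaCO₃ × 346,000 L = 22,140 g as CaCO₃.
Equivalents: 22,140 g ÷ 50 g/eq = 442.9 eq.
NaHCO₃ supplies 1 eq per mole → 442.9 mol.
Mass: 442.9 mol × 84 g/mol = 37,200 g.

37.2 kg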